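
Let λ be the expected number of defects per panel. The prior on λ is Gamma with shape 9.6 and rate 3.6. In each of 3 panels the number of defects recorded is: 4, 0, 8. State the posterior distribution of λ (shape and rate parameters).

Posterior: Gamma(shape=21.6, rate=6.6)

Total count ∑xᵢ = 12 over n = 3 panels.
Gamma is conjugate to the Poisson likelihood: posterior is Gamma(shape = 9.6+12 = 21.6, rate = 3.6+3 = 6.6).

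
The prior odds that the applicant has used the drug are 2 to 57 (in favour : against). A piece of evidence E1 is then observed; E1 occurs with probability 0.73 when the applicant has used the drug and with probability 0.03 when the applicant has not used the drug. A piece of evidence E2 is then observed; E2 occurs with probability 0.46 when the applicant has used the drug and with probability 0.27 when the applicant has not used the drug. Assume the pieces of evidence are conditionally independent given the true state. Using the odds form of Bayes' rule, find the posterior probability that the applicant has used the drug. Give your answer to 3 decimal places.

Posterior probability ≈ 0.593

Prior odds = 2/57 = 0.035088. In log-odds, ln(0.035088) = -3.3499.
Add log likelihood ratios: ln(24.333) + ln(1.7037) = 3.7247.
Posterior log-odds = 0.37475, so posterior odds = exp(0.37475) = 1.4546. Converting, P(H|E) = 1.4546/2.4546 = 0.593.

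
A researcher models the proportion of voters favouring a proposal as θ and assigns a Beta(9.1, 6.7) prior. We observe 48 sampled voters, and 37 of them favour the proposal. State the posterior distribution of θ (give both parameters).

Observing 37 successes and 11 failures updates Beta(9.1, 6.7) by adding the success and failure counts to the two shape parameters: α = 9.1+37 = 46.1, β = 6.7+11 = 17.7.

Posterior: Beta(46.1, 17.7)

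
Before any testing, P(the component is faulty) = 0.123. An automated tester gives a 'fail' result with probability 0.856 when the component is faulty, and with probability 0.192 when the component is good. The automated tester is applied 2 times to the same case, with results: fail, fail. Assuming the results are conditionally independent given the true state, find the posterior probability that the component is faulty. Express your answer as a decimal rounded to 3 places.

With H the event that the component is faulty, the joint likelihood of the observed sequence is P(data|H) = 0.856·0.856 = 0.73274 and P(data|¬H) = 0.192·0.192 = 0.036864.
Bayes: P(H|data) = 0.123·0.73274 / (0.123·0.73274 + 0.877·0.036864) = 0.090127/0.12246 = 0.7360.

Posterior P(H) ≈ 0.736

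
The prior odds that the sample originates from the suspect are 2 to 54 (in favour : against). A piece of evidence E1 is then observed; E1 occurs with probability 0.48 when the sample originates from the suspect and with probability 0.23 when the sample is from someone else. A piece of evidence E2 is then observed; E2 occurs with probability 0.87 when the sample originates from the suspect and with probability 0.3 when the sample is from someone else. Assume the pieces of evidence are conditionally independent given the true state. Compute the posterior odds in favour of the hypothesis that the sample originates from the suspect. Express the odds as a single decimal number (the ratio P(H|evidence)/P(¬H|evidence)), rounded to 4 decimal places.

Posterior odds ≈ 0.2242

Prior odds = 2/54 = 0.037037. In log-odds, ln(0.037037) = -3.2958.
Add log likelihood ratios: ln(2.0870) + ln(2.9000) = 1.8004.
Posterior log-odds = -1.4954, so posterior odds = exp(-1.4954) = 0.22415.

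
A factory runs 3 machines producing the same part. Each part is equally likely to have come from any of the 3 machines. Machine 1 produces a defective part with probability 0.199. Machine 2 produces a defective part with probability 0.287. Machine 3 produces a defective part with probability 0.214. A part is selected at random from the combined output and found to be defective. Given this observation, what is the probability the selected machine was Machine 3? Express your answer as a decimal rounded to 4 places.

Tabulate prior·likelihood by source: [1] prior 0.333333, lik 0.199, product 0.06633; [2] prior 0.333333, lik 0.287, product 0.09567; [3] prior 0.333333, lik 0.214, product 0.07133.
Normalizing constant = 0.23333; the posterior for Machine 3 is its product over the sum, 0.07133/0.23333 = 0.3057.

Posterior probability ≈ 0.3057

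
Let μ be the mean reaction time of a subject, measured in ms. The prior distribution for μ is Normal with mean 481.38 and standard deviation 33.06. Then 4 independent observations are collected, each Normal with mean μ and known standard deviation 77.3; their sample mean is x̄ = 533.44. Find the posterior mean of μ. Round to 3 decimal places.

Posterior mean ≈ 503.376

With known σ, the Normal prior is conjugate. Weight on the data is w = (n/σ²)/(n/σ² + 1/τ₀²) = 0.00066942/(0.00066942+0.00091494) = 0.42252.
Posterior mean = w·x̄ + (1−w)·μ₀ = 0.42252·533.44 + 0.57748·481.38 = 503.376.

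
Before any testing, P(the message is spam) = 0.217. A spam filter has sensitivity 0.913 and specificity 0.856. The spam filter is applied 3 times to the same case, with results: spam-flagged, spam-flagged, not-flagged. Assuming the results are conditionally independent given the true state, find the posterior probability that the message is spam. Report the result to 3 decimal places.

With H the event that the message is spam, the joint likelihood of the observed sequence is P(data|H) = 0.913·0.913·0.087 = 0.072521 and P(data|¬H) = 0.144·0.144·0.856 = 0.017750.
Bayes: P(H|data) = 0.217·0.072521 / (0.217·0.072521 + 0.783·0.017750) = 0.015737/0.029635 = 0.5310.

Posterior P(H) ≈ 0.531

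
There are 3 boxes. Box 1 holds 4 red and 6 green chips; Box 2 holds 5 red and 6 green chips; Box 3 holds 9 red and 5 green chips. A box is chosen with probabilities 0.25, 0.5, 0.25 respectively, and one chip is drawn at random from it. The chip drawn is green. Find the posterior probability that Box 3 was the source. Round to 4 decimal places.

P(green|Box 1) = 0.6; P(green|Box 2) = 0.5455; P(green|Box 3) = 0.3571.
Prior × likelihood for each source: 0.25·0.6=0.1500, 0.5·0.5455=0.2727, 0.25·0.3571=0.08929. Summing gives P(green) = 0.51201.
P(Box 3 | green) = 0.08929 / 0.51201 = 0.1744.

Posterior probability ≈ 0.1744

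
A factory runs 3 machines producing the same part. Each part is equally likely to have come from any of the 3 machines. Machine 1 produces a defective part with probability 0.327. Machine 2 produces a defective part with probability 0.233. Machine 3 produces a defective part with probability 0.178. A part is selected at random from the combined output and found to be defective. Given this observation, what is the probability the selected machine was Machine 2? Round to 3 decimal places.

Posterior probability ≈ 0.316

Tabulate prior·likelihood by source: [1] prior 0.333333, lik 0.327, product 0.1090; [2] prior 0.333333, lik 0.233, product 0.07767; [3] prior 0.333333, lik 0.178, product 0.05933.
Normalizing constant = 0.24600; the posterior for Machine 2 is its product over the sum, 0.07767/0.24600 = 0.316.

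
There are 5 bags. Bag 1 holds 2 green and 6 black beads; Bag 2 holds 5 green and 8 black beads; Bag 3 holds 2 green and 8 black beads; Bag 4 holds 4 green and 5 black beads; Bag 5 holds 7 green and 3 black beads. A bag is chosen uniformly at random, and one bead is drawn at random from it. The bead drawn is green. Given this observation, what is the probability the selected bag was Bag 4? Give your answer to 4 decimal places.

Posterior probability ≈ 0.2246

P(green|Bag 1) = 0.25; P(green|Bag 2) = 0.3846; P(green|Bag 3) = 0.2; P(green|Bag 4) = 0.4444; P(green|Bag 5) = 0.7.
Prior × likelihood for each source: 0.2·0.25=0.05000, 0.2·0.3846=0.07692, 0.2·0.2=0.04000, 0.2·0.4444=0.08889, 0.2·0.7=0.1400. Summing gives P(green) = 0.39581.
P(Bag 4 | green) = 0.08889 / 0.39581 = 0.2246.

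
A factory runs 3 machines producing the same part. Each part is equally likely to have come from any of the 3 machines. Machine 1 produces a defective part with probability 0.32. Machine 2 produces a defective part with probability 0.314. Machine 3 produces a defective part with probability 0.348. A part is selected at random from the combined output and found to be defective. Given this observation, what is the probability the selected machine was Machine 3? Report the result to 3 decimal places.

Posterior probability ≈ 0.354

P(defective|M1) = 0.32; P(defective|M2) = 0.314; P(defective|M3) = 0.348.
Prior × likelihood for each source: 0.333333·0.32=0.1067, 0.333333·0.314=0.1047, 0.333333·0.348=0.1160. Summing gives P(defective) = 0.32733.
P(Machine 3 | defective) = 0.1160 / 0.32733 = 0.354.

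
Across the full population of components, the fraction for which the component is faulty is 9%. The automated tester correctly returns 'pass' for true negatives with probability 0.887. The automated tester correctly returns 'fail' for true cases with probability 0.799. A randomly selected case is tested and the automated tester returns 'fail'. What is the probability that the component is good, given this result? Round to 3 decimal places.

P(¬H | E) ≈ 0.588

Let H be the event that the component is faulty. P(H) = 0.09, so P(¬H) = 0.91. With E the 'fail' result, P(E|H) = 0.799 and P(E|¬H) = 0.113.
P(E) = 0.799·0.09 + 0.113·0.91 = 0.071910 + 0.10283 = 0.17474.
By Bayes' theorem, P(H|E) = 0.071910 / 0.17474 = 0.412. Hence P(¬H|E) = 1 − 0.412 = 0.588.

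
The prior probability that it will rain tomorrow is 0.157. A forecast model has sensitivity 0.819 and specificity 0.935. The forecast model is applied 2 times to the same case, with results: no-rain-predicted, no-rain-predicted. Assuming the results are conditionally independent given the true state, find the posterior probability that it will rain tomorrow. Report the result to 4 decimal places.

Let H be the event that it will rain tomorrow; start with P(H) = 0.157. P('rain-predicted'|H) = 0.819, P('rain-predicted'|¬H) = 0.065.
Update on result 1 ('no-rain-predicted'): P(H) ← 0.181·0.1570 / (0.181·0.1570 + 0.935·0.8430) = 0.028417/0.81662 = 0.0348.
Update on result 2 ('no-rain-predicted'): P(H) ← 0.181·0.0348 / (0.181·0.0348 + 0.935·0.9652) = 0.0062985/0.90876 = 0.0069.

Posterior P(H) ≈ 0.0069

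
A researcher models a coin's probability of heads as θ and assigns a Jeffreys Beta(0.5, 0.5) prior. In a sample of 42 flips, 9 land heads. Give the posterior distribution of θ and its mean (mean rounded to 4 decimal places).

Observing 9 successes and 33 failures updates Beta(0.5, 0.5) by adding the success and failure counts to the two shape parameters: α = 0.5+9 = 9.5, β = 0.5+33 = 33.5.
E[θ | data] = 9.5/(9.5+33.5) = 0.2209.

Posterior: Beta(9.5, 33.5); mean ≈ 0.2209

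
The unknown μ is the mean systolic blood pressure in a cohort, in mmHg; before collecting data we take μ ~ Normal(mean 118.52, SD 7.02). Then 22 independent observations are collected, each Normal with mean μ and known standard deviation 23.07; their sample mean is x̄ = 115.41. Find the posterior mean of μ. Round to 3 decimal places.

Prior precision 1/τ₀² = 1/7.02² = 0.0202920; data precision n/σ² = 22/23.07² = 0.0413359.
Posterior precision = 0.0202920 + 0.0413359 = 0.0616280.
Posterior mean = (0.0202920·118.52 + 0.0413359·115.41) / 0.0616280 = 116.434.

Posterior mean ≈ 116.434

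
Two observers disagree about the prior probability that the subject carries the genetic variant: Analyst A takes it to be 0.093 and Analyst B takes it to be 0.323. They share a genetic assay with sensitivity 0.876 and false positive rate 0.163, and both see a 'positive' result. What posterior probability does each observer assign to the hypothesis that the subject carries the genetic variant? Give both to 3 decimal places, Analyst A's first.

Analyst A: 0.355; Analyst B: 0.719

The likelihood ratio for a 'positive' result is 0.876/0.163 = 5.3742.
Analyst A: prior odds 0.093/0.907 = 0.10254; posterior odds 0.55105; posterior probability 0.355.
Analyst B: prior odds 0.323/0.677 = 0.47710; posterior odds 2.5641; posterior probability 0.719.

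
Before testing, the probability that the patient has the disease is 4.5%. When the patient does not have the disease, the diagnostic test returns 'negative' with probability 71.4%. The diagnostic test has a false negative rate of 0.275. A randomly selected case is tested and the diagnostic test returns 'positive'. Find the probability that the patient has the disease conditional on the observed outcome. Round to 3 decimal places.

P(H | E) ≈ 0.107

Let H be the event that the patient has the disease. P(H) = 0.045, so P(¬H) = 0.955. With E the 'positive' result, P(E|H) = 0.725 and P(E|¬H) = 0.286.
P(E) = 0.725·0.045 + 0.286·0.955 = 0.032625 + 0.27313 = 0.30575.
By Bayes' theorem, P(H|E) = 0.032625 / 0.30575 = 0.107.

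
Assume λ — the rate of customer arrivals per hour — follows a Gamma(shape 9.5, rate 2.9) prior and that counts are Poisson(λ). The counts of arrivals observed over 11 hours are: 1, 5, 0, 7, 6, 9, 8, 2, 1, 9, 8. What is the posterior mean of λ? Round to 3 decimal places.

The Poisson likelihood adds the total count to the shape and the number of exposure periods to the rate. Here ∑xᵢ = 56 and n = 11, so shape 9.5→65.5 and rate 2.9→13.9.
Posterior mean = shape/rate = 65.5/13.9 = 4.712.

Posterior mean ≈ 4.712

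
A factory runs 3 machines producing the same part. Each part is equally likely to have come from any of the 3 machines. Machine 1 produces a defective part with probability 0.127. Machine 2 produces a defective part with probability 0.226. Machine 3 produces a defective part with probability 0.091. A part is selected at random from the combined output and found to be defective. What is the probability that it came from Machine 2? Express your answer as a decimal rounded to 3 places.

Posterior probability ≈ 0.509

P(defective|M1) = 0.127; P(defective|M2) = 0.226; P(defective|M3) = 0.091.
Prior × likelihood for each source: 0.333333·0.127=0.04233, 0.333333·0.226=0.07533, 0.333333·0.091=0.03033. Summing gives P(defective) = 0.14800.
P(Machine 2 | defective) = 0.07533 / 0.14800 = 0.509.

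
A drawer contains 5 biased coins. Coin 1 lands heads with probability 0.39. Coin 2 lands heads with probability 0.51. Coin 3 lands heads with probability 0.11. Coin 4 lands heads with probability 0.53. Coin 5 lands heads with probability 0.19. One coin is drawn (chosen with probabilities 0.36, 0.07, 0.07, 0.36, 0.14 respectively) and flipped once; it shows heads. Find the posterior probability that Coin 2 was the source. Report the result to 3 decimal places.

Posterior probability ≈ 0.089

Tabulate prior·likelihood by source: [1] prior 0.36, lik 0.39, product 0.1404; [2] prior 0.07, lik 0.51, product 0.03570; [3] prior 0.07, lik 0.11, product 0.007700; [4] prior 0.36, lik 0.53, product 0.1908; [5] prior 0.14, lik 0.19, product 0.02660.
Normalizing constant = 0.40120; the posterior for Coin 2 is its product over the sum, 0.03570/0.40120 = 0.089.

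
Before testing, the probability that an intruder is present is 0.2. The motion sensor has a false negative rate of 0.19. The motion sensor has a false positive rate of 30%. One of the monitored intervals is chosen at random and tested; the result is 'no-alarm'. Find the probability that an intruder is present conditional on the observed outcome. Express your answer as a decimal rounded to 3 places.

Write H for 'an intruder is present'. Prior odds H:¬H = 0.2/0.8 = 0.25000. For the 'no-alarm' outcome, the likelihood ratio is 0.19/0.7 = 0.27143.
Posterior odds = 0.25000 × 0.27143 = 0.067857, so P(H|E) = 0.067857/(1+0.067857) = 0.064.

P(H | E) ≈ 0.064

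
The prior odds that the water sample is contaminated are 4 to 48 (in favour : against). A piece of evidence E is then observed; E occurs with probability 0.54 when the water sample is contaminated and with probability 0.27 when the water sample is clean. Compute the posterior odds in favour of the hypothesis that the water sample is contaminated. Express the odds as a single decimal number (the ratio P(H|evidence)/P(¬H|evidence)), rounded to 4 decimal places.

Posterior odds ≈ 0.1667

Prior odds = 4/48 = 0.083333.
Likelihood ratio for E = 0.54/0.27 = 2.0000.
Posterior odds = prior odds × LR = 0.16667.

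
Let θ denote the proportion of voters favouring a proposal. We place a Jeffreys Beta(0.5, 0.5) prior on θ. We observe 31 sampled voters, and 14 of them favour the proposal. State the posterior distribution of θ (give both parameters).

The binomial likelihood is conjugate to the Beta prior: with 14 successes and 17 failures, the posterior is Beta(0.5+14, 0.5+17) = Beta(14.5, 17.5).

Posterior: Beta(14.5, 17.5)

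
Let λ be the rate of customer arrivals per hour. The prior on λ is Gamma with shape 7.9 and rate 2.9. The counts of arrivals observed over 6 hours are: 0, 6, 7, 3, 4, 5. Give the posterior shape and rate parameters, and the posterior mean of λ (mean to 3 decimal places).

Posterior: Gamma(shape=32.9, rate=8.9); mean ≈ 3.697

Total count ∑xᵢ = 25 over n = 6 hours.
Gamma is conjugate to the Poisson likelihood: posterior is Gamma(shape = 7.9+25 = 32.9, rate = 2.9+6 = 8.9).
E[λ | data] = 32.9/8.9 = 3.697.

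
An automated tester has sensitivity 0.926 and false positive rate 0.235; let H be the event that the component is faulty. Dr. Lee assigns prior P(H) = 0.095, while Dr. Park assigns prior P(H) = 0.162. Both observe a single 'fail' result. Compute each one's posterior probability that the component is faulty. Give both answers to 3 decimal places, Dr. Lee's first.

Dr. Lee: 0.293; Dr. Park: 0.432

P('+'|H) = 0.926, P('+'|¬H) = 0.235.
Dr. Lee: numerator 0.926·0.095 = 0.087970; evidence = 0.087970+0.235·0.905 = 0.30064; posterior = 0.293.
Dr. Park: numerator 0.926·0.162 = 0.15001; evidence = 0.15001+0.235·0.838 = 0.34694; posterior = 0.432.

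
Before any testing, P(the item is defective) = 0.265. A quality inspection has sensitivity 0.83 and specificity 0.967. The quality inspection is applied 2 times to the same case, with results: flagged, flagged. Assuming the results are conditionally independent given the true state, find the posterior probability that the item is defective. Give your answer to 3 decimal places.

Posterior P(H) ≈ 0.996

With H the event that the item is defective, the joint likelihood of the observed sequence is P(data|H) = 0.83·0.83 = 0.68890 and P(data|¬H) = 0.033·0.033 = 0.0010890.
Bayes: P(H|data) = 0.265·0.68890 / (0.265·0.68890 + 0.735·0.0010890) = 0.18256/0.18336 = 0.9956.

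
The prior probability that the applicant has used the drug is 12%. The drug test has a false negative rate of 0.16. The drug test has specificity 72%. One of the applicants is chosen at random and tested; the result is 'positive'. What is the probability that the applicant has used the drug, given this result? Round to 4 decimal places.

Let H be the event that the applicant has used the drug. P(H) = 0.12, so P(¬H) = 0.88. With E the 'positive' result, P(E|H) = 0.84 and P(E|¬H) = 0.28.
P(E) = 0.84·0.12 + 0.28·0.88 = 0.10080 + 0.24640 = 0.34720.
By Bayes' theorem, P(H|E) = 0.10080 / 0.34720 = 0.2903.

P(H | E) ≈ 0.2903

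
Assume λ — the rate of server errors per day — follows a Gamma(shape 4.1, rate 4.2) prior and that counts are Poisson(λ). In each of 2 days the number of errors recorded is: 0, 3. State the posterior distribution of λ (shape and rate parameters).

Posterior: Gamma(shape=7.1, rate=6.2)

Total count ∑xᵢ = 3 over n = 2 days.
Gamma is conjugate to the Poisson likelihood: posterior is Gamma(shape = 4.1+3 = 7.1, rate = 4.2+2 = 6.2).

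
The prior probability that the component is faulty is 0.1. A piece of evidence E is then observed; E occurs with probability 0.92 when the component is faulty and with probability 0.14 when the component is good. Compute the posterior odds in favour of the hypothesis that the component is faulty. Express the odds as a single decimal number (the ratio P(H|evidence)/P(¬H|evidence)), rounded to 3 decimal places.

Prior odds = 0.1/(1−0.1) = 0.11111. In log-odds, ln(0.11111) = -2.1972.
Add log likelihood ratio: ln(6.5714) = 1.8827.
Posterior log-odds = -0.31449, so posterior odds = exp(-0.31449) = 0.73016.

Posterior odds ≈ 0.730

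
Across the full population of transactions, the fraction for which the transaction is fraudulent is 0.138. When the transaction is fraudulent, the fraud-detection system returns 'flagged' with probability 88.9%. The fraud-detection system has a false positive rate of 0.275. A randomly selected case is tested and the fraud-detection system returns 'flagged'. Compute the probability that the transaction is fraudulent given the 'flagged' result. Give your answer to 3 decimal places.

P(H | E) ≈ 0.341

Write H for 'the transaction is fraudulent'. Prior odds H:¬H = 0.138/0.862 = 0.16009. For the 'flagged' outcome, the likelihood ratio is 0.889/0.275 = 3.2327.
Posterior odds = 0.16009 × 3.2327 = 0.51754, so P(H|E) = 0.51754/(1+0.51754) = 0.341.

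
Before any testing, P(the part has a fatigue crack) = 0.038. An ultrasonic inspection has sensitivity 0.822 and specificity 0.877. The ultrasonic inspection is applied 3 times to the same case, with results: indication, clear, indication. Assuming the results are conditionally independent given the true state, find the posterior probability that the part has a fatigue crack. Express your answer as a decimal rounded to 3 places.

Posterior P(H) ≈ 0.264

With H the event that the part has a fatigue crack, the joint likelihood of the observed sequence is P(data|H) = 0.822·0.178·0.822 = 0.12027 and P(data|¬H) = 0.123·0.877·0.123 = 0.013268.
Bayes: P(H|data) = 0.038·0.12027 / (0.038·0.12027 + 0.962·0.013268) = 0.0045703/0.017334 = 0.2637.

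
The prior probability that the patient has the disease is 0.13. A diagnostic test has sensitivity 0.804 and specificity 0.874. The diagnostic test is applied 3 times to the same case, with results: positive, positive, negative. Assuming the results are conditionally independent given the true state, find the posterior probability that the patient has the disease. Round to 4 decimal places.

Posterior P(H) ≈ 0.5771

With H the event that the patient has the disease, the joint likelihood of the observed sequence is P(data|H) = 0.804·0.804·0.196 = 0.12670 and P(data|¬H) = 0.126·0.126·0.874 = 0.013876.
Bayes: P(H|data) = 0.13·0.12670 / (0.13·0.12670 + 0.87·0.013876) = 0.016471/0.028542 = 0.5771.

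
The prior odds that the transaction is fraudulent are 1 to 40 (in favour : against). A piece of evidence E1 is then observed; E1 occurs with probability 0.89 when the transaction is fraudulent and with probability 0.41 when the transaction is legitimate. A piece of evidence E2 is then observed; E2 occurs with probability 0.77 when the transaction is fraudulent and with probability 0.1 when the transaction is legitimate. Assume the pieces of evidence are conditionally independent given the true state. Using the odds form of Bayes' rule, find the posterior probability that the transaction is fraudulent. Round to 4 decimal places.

Prior odds = 1/40 = 0.025000.
Likelihood ratio for E1 = 0.89/0.41 = 2.1707.
Likelihood ratio for E2 = 0.77/0.1 = 7.7000.
Posterior odds = prior odds × LR₁ × LR₂ = 0.41787.
Posterior probability = odds/(1+odds) = 0.41787/1.4179 = 0.2947.

Posterior probability ≈ 0.2947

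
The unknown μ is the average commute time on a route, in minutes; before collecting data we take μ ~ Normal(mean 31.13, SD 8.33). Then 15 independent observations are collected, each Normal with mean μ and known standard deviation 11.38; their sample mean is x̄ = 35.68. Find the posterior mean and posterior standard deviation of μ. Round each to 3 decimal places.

Prior precision 1/τ₀² = 1/8.33² = 0.0144115; data precision n/σ² = 15/11.38² = 0.115826.
Posterior precision = 0.0144115 + 0.115826 = 0.130238, giving posterior SD = 1/√0.130238 = 2.771.
Posterior mean = (0.0144115·31.13 + 0.115826·35.68) / 0.130238 = 35.177.

Posterior mean ≈ 35.177; posterior SD ≈ 2.771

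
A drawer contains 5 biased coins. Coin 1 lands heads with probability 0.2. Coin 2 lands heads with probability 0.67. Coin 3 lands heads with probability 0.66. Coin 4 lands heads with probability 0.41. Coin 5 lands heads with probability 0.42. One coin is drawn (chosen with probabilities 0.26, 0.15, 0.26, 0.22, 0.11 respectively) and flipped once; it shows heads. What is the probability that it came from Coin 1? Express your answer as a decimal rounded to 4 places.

Posterior probability ≈ 0.1129

Tabulate prior·likelihood by source: [1] prior 0.26, lik 0.2, product 0.05200; [2] prior 0.15, lik 0.67, product 0.1005; [3] prior 0.26, lik 0.66, product 0.1716; [4] prior 0.22, lik 0.41, product 0.09020; [5] prior 0.11, lik 0.42, product 0.04620.
Normalizing constant = 0.46050; the posterior for Coin 1 is its product over the sum, 0.05200/0.46050 = 0.1129.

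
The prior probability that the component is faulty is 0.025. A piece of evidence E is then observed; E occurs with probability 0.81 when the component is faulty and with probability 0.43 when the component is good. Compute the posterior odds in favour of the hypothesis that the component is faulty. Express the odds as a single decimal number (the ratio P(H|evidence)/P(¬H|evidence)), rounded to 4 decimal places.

Prior odds = 0.025/(1−0.025) = 0.025641.
Likelihood ratio for E = 0.81/0.43 = 1.8837.
Posterior odds = prior odds × LR = 0.048301.

Posterior odds ≈ 0.0483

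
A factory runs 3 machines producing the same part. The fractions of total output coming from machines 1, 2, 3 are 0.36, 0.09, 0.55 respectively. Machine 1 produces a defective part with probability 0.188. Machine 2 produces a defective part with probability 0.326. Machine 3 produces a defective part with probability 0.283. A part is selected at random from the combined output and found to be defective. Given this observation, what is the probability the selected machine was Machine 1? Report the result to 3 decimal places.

Posterior probability ≈ 0.268

P(defective|M1) = 0.188; P(defective|M2) = 0.326; P(defective|M3) = 0.283.
Prior × likelihood for each source: 0.36·0.188=0.06768, 0.09·0.326=0.02934, 0.55·0.283=0.1557. Summing gives P(defective) = 0.25267.
P(Machine 1 | defective) = 0.06768 / 0.25267 = 0.268.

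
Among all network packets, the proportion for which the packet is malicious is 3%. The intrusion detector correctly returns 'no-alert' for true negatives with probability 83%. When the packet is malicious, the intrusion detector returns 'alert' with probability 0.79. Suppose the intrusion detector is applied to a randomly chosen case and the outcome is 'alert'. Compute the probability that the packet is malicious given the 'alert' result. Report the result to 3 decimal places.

P(H | E) ≈ 0.126

Let H be the event that the packet is malicious. P(H) = 0.03, so P(¬H) = 0.97. With E the 'alert' result, P(E|H) = 0.79 and P(E|¬H) = 0.17.
P(E) = 0.79·0.03 + 0.17·0.97 = 0.023700 + 0.16490 = 0.18860.
By Bayes' theorem, P(H|E) = 0.023700 / 0.18860 = 0.126.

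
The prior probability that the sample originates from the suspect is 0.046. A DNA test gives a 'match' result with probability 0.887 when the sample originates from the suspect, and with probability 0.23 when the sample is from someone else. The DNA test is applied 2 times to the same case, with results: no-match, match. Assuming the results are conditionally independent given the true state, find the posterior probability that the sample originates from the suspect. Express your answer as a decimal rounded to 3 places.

Posterior P(H) ≈ 0.027

Let H be the event that the sample originates from the suspect; start with P(H) = 0.046. P('match'|H) = 0.887, P('match'|¬H) = 0.23.
Update on result 1 ('no-match'): P(H) ← 0.113·0.0460 / (0.113·0.0460 + 0.77·0.9540) = 0.0051980/0.73978 = 0.0070.
Update on result 2 ('match'): P(H) ← 0.887·0.0070 / (0.887·0.0070 + 0.23·0.9930) = 0.0062324/0.23462 = 0.0266.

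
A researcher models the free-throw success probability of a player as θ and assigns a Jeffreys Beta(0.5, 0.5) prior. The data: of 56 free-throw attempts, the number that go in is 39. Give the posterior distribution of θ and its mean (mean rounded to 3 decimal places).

Observing 39 successes and 17 failures updates Beta(0.5, 0.5) by adding the success and failure counts to the two shape parameters: α = 0.5+39 = 39.5, β = 0.5+17 = 17.5.
E[θ | data] = 39.5/(39.5+17.5) = 0.693.

Posterior: Beta(39.5, 17.5); mean ≈ 0.693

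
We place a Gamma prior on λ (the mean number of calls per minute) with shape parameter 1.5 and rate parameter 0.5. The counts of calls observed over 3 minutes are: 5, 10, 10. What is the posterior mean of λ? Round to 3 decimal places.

The Poisson likelihood adds the total count to the shape and the number of exposure periods to the rate. Here ∑xᵢ = 25 and n = 3, so shape 1.5→26.5 and rate 0.5→3.5.
E[λ | data] = 26.5/3.5 = 7.571.

Posterior mean ≈ 7.571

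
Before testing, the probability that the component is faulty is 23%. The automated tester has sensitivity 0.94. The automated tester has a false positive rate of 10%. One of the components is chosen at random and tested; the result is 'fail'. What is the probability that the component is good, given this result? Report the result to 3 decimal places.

Let H be the event that the component is faulty. P(H) = 0.23, so P(¬H) = 0.77. With E the 'fail' result, P(E|H) = 0.94 and P(E|¬H) = 0.1.
P(E) = 0.94·0.23 + 0.1·0.77 = 0.21620 + 0.077000 = 0.29320.
By Bayes' theorem, P(H|E) = 0.21620 / 0.29320 = 0.737. Hence P(¬H|E) = 1 − 0.737 = 0.263.

P(¬H | E) ≈ 0.263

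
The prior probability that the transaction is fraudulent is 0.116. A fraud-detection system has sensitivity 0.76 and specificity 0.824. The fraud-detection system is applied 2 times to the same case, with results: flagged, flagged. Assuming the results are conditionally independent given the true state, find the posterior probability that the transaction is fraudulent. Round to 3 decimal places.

With H the event that the transaction is fraudulent, the joint likelihood of the observed sequence is P(data|H) = 0.76·0.76 = 0.57760 and P(data|¬H) = 0.176·0.176 = 0.030976.
Bayes: P(H|data) = 0.116·0.57760 / (0.116·0.57760 + 0.884·0.030976) = 0.067002/0.094384 = 0.7099.

Posterior P(H) ≈ 0.710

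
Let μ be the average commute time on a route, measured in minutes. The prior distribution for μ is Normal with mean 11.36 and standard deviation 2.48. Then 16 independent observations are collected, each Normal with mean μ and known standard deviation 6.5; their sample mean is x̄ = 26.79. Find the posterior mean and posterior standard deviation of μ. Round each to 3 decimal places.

Posterior mean ≈ 22.155; posterior SD ≈ 1.359

Prior precision 1/τ₀² = 1/2.48² = 0.162591; data precision n/σ² = 16/6.5² = 0.378698.
Posterior precision = 0.162591 + 0.378698 = 0.541289, giving posterior SD = 1/√0.541289 = 1.359.
Posterior mean = (0.162591·11.36 + 0.378698·26.79) / 0.541289 = 22.155.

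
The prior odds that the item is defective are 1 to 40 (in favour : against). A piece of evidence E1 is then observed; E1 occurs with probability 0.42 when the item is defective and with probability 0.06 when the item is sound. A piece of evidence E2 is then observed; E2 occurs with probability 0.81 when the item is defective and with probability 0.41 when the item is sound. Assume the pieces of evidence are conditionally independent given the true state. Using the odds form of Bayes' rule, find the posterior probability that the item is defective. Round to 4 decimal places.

Posterior probability ≈ 0.2569

Prior odds = 1/40 = 0.025000.
Likelihood ratio for E1 = 0.42/0.06 = 7.0000.
Likelihood ratio for E2 = 0.81/0.41 = 1.9756.
Posterior odds = prior odds × LR₁ × LR₂ = 0.34573.
Posterior probability = odds/(1+odds) = 0.34573/1.3457 = 0.2569.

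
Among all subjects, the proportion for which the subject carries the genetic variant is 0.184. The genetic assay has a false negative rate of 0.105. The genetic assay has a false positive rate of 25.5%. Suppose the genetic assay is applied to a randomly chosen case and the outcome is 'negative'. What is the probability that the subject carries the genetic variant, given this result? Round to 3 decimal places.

P(H | E) ≈ 0.031

Write H for 'the subject carries the genetic variant'. Prior odds H:¬H = 0.184/0.816 = 0.22549. For the 'negative' outcome, the likelihood ratio is 0.105/0.745 = 0.14094.
Posterior odds = 0.22549 × 0.14094 = 0.031780, so P(H|E) = 0.031780/(1+0.031780) = 0.031.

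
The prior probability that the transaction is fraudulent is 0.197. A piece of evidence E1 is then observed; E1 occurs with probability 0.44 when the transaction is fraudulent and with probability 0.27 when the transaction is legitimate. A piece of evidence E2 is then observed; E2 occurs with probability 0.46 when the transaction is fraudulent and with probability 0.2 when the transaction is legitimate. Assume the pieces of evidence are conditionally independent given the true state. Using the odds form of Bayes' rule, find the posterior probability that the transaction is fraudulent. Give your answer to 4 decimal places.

Posterior probability ≈ 0.4790

Prior odds = 0.197/(1−0.197) = 0.24533. In log-odds, ln(0.24533) = -1.4052.
Add log likelihood ratios: ln(1.6296) + ln(2.3000) = 1.3213.
Posterior log-odds = -0.083889, so posterior odds = exp(-0.083889) = 0.91953. Converting, P(H|E) = 0.91953/1.9195 = 0.4790.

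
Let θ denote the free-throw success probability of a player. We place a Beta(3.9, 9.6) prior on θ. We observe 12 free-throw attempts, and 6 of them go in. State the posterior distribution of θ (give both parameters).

Observing 6 successes and 6 failures updates Beta(3.9, 9.6) by adding the success and failure counts to the two shape parameters: α = 3.9+6 = 9.9, β = 9.6+6 = 15.6.

Posterior: Beta(9.9, 15.6)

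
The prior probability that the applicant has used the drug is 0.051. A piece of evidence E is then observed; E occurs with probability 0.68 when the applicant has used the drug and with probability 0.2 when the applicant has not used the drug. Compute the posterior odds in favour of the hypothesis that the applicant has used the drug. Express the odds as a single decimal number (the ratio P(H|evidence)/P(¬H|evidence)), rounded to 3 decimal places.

Prior odds = 0.051/(1−0.051) = 0.053741.
Likelihood ratio for E = 0.68/0.2 = 3.4000.
Posterior odds = prior odds × LR = 0.18272.

Posterior odds ≈ 0.183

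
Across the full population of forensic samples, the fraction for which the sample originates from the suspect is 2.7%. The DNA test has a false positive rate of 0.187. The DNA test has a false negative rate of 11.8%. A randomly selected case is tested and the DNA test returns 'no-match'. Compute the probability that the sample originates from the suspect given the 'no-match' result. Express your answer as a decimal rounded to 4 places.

P(H | E) ≈ 0.0040

Write H for 'the sample originates from the suspect'. Prior odds H:¬H = 0.027/0.973 = 0.027749. For the 'no-match' outcome, the likelihood ratio is 0.118/0.813 = 0.14514.
Posterior odds = 0.027749 × 0.14514 = 0.0040276, so P(H|E) = 0.0040276/(1+0.0040276) = 0.0040.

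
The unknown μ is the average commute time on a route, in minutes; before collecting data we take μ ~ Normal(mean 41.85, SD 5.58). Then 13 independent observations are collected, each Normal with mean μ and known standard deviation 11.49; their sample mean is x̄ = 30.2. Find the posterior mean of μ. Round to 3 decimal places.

Prior precision 1/τ₀² = 1/5.58² = 0.0321168; data precision n/σ² = 13/11.49² = 0.0984699.
Posterior precision = 0.0321168 + 0.0984699 = 0.130587.
Posterior mean = (0.0321168·41.85 + 0.0984699·30.2) / 0.130587 = 33.065.

Posterior mean ≈ 33.065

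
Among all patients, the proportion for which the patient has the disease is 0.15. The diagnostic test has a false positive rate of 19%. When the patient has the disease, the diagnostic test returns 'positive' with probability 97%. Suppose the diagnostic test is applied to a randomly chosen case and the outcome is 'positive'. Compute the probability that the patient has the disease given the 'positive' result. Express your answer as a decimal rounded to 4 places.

Let H be the event that the patient has the disease. P(H) = 0.15, so P(¬H) = 0.85. With E the 'positive' result, P(E|H) = 0.97 and P(E|¬H) = 0.19.
P(E) = 0.97·0.15 + 0.19·0.85 = 0.14550 + 0.16150 = 0.30700.
By Bayes' theorem, P(H|E) = 0.14550 / 0.30700 = 0.4739.

P(H | E) ≈ 0.4739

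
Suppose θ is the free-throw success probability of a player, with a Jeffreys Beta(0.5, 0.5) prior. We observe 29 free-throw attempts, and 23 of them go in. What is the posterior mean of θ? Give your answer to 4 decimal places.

Posterior mean ≈ 0.7833

The binomial likelihood is conjugate to the Beta prior: with 23 successes and 6 failures, the posterior is Beta(0.5+23, 0.5+6) = Beta(23.5, 6.5).
E[θ | data] = 23.5/(23.5+6.5) = 0.7833.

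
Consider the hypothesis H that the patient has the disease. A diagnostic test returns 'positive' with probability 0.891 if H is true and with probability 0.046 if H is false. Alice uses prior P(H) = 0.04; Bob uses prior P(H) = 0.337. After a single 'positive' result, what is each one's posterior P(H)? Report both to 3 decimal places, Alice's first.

The likelihood ratio for a 'positive' result is 0.891/0.046 = 19.370.
Alice: prior odds 0.04/0.96 = 0.041667; posterior odds 0.80707; posterior probability 0.447.
Bob: prior odds 0.337/0.663 = 0.50830; posterior odds 9.8455; posterior probability 0.908.

Alice: 0.447; Bob: 0.908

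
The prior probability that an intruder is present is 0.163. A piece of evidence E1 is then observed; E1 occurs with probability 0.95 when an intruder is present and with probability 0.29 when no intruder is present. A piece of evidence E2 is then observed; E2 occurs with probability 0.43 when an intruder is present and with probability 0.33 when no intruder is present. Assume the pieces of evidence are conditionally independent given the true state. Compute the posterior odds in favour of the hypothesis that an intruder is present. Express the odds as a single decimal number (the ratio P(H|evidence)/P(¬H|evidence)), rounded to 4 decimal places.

Posterior odds ≈ 0.8313

Prior odds = 0.163/(1−0.163) = 0.19474.
Likelihood ratio for E1 = 0.95/0.29 = 3.2759.
Likelihood ratio for E2 = 0.43/0.33 = 1.3030.
Posterior odds = prior odds × LR₁ × LR₂ = 0.83127.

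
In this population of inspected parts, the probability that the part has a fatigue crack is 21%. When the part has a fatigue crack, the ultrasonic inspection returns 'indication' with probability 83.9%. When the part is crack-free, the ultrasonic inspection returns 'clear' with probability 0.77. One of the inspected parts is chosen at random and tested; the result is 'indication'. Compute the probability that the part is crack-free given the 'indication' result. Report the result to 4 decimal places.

Write H for 'the part has a fatigue crack'. Prior odds H:¬H = 0.21/0.79 = 0.26582. For the 'indication' outcome, the likelihood ratio is 0.839/0.23 = 3.6478.
Posterior odds = 0.26582 × 3.6478 = 0.96968, so P(H|E) = 0.96968/(1+0.96968) = 0.4923. Then P(¬H|E) = 1 − 0.4923 = 0.5077.

P(¬H | E) ≈ 0.5077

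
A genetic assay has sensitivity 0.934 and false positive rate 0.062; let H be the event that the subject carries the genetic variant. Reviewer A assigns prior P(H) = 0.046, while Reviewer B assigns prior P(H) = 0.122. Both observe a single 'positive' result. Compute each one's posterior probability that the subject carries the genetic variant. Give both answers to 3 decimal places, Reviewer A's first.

Reviewer A: 0.421; Reviewer B: 0.677

P('+'|H) = 0.934, P('+'|¬H) = 0.062.
Reviewer A: numerator 0.934·0.046 = 0.042964; evidence = 0.042964+0.062·0.954 = 0.10211; posterior = 0.421.
Reviewer B: numerator 0.934·0.122 = 0.11395; evidence = 0.11395+0.062·0.878 = 0.16838; posterior = 0.677.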